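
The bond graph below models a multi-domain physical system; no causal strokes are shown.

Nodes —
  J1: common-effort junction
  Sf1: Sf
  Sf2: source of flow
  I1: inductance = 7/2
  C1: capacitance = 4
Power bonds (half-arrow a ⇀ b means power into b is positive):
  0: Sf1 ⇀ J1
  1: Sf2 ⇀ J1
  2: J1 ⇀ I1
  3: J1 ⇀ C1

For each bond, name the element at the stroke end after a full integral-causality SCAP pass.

bond 0 →Sf1  (Sf1: flow source, stroke at near end)
bond 1 →Sf2  (Sf2 (Sf) sets flow on bond)
bond 2 →I1  (I1 outputs flow p/I1)
bond 3 →J1  (J1: last free bond brings effort in)

β0 |Sf1
β1 |Sf2
β2 |I1
β3 |J1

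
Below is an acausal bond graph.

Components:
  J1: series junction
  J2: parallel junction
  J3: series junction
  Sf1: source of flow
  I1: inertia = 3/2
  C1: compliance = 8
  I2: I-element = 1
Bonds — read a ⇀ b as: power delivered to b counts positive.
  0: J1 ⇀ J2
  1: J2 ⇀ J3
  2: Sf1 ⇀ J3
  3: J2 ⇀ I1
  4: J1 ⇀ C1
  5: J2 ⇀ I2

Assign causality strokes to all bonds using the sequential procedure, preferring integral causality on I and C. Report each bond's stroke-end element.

b0 stroke at J2
b1 stroke at J3
b2 stroke at Sf1
b3 stroke at I1
b4 stroke at J1
b5 stroke at I2

b2 stroke at Sf1  (source Sf1 imposes f)
b1 stroke at J3  (J3: bond 2 brought flow, rest push out)
b3 stroke at I1  (I1 integral (f out))
b4 stroke at J1  (C1 integral (e out))
b0 stroke at J2  (closing 1-jn rule on J1)
b5 stroke at I2  (common-e at J2 fixed by 0)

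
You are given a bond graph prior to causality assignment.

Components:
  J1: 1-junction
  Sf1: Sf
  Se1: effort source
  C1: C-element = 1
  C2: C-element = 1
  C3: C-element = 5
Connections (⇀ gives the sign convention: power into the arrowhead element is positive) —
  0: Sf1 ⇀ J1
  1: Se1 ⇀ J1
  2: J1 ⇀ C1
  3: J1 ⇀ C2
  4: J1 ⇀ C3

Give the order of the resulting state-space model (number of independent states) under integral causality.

#0 stroke at Sf1  (Sf1: flow source, stroke at near end)
#1 stroke at J1  (Se1: effort source, stroke at far end)
#2 stroke at J1  (J1 flow already set via bond 0)
#3 stroke at J1  (J1 flow already set via bond 0)
#4 stroke at J1  (J1 flow already set via bond 0)

3  (C1, C2, C3 all integral)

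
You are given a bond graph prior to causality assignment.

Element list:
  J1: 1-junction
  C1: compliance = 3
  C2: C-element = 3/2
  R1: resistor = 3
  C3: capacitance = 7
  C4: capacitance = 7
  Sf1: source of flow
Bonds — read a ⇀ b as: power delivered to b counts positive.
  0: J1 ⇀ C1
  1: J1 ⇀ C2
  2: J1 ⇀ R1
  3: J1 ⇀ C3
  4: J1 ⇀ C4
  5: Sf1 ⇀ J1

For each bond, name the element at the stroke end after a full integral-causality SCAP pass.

b0 stroke→J1
b1 stroke→J1
b2 stroke→J1
b3 stroke→J1
b4 stroke→J1
b5 stroke→Sf1

β5 stroke at Sf1  (Sf1 (Sf) sets flow on bond)
β0 stroke at J1  (J1 flow already set via bond 5)
β1 stroke at J1  (common-f at J1 fixed by 5)
β2 stroke at J1  (common-f at J1 fixed by 5)
β3 stroke at J1  (J1: bond 5 brought flow, rest push out)
β4 stroke at J1  (common-f at J1 fixed by 5)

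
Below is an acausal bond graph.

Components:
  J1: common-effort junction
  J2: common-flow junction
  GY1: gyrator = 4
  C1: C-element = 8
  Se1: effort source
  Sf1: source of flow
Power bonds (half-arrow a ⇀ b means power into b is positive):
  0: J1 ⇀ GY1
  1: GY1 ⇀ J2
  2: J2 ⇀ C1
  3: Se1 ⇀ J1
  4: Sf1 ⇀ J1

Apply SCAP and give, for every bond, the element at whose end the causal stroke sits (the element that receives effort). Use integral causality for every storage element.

β0 stroke→GY1
β1 stroke→GY1
β2 stroke→J2
β3 stroke→J1
β4 stroke→Sf1

β3 →J1  (Se1 (Se) sets effort on bond)
β4 →Sf1  (Sf1: flow source, stroke at near end)
β0 →GY1  (J1: bond 3 brought effort, rest push out)
β1 →GY1  (GY GY1: same side as bond 0)
β2 →J2  (J2: bond 1 brought flow, rest push out)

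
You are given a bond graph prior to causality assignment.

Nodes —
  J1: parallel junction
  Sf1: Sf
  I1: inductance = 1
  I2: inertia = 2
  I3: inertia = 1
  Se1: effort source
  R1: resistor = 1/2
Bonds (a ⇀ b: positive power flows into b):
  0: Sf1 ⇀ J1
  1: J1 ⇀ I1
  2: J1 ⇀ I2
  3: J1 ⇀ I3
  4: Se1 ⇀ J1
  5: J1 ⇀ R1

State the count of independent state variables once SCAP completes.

3  (I1, I2, I3 all integral)

bond 0 stroke→Sf1  (Sf1: flow source, stroke at near end)
bond 4 stroke→J1  (source Se1 imposes e)
bond 1 stroke→I1  (J1 effort already set via bond 4)
bond 2 stroke→I2  (J1 effort already set via bond 4)
bond 3 stroke→I3  (J1 effort already set via bond 4)
bond 5 stroke→R1  (common-e at J1 fixed by 4)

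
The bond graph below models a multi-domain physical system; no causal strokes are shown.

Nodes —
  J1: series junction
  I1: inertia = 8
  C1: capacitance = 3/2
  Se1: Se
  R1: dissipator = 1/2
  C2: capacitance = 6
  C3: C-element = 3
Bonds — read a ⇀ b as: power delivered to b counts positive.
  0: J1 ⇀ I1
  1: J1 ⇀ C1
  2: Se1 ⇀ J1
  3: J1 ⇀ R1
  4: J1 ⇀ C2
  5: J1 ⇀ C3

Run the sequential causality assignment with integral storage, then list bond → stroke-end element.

β2 stroke→J1  (Se1 fixes effort; stroke away)
β0 stroke→I1  (I1 integral (f out))
β1 stroke→J1  (1-jn J1 has f-setter on 0)
β3 stroke→J1  (common-f at J1 fixed by 0)
β4 stroke→J1  (1-jn J1 has f-setter on 0)
β5 stroke→J1  (1-jn J1 has f-setter on 0)

b0 →I1
b1 →J1
b2 →J1
b3 →J1
b4 →J1
b5 →J1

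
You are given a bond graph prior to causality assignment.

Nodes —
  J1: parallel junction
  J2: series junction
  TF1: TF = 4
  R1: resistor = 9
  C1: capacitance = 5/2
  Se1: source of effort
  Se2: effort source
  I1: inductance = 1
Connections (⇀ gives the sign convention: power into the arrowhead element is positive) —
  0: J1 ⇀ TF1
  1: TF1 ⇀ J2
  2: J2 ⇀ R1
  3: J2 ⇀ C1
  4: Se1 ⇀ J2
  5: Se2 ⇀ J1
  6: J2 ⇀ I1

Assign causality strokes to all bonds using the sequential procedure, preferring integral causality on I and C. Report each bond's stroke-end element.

b0 |TF1
b1 |J2
b2 |J2
b3 |J2
b4 |J2
b5 |J1
b6 |I1

bond 4 |J2  (source Se1 imposes e)
bond 5 |J1  (Se2 fixes effort; stroke away)
bond 0 |TF1  (J1: bond 5 brought effort, rest push out)
bond 1 |J2  (TF1: transformer flips bond 0)
bond 3 |J2  (C1 outputs effort q/C1)
bond 6 |I1  (I1: I, integral causality)
bond 2 |J2  (J2 flow already set via bond 6)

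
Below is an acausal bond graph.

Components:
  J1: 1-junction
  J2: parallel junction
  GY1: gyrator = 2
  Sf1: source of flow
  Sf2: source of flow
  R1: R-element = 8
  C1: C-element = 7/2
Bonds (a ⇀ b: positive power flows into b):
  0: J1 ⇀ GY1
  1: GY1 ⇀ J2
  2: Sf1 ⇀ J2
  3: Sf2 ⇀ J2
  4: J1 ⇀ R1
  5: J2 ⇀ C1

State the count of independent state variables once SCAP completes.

1  (C1 all integral)

β2 →Sf1  (source Sf1 imposes f)
β3 →Sf2  (Sf2 fixes flow; stroke at Sf2)
β5 →J2  (prefer integral on C1)
β1 →GY1  (J2 effort already set via bond 5)
β0 →GY1  (GY1 both-in/both-out from 1)
β4 →J1  (J1: bond 0 brought flow, rest push out)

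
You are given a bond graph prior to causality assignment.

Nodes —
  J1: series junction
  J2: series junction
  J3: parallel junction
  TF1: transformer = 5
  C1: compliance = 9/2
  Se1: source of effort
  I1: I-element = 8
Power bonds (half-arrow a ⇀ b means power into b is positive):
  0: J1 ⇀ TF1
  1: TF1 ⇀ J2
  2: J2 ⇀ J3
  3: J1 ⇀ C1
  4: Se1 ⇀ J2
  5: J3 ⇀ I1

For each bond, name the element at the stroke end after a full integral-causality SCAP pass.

b4 |J2  (source Se1 imposes e)
b3 |J1  (C1 integral (e out))
b0 |TF1  (only one flow-in slot at J1)
b1 |J2  (TF1: transformer flips bond 0)
b2 |J3  (closing 1-jn rule on J2)
b5 |I1  (common-e at J3 fixed by 2)

#0 |TF1
#1 |J2
#2 |J3
#3 |J1
#4 |J2
#5 |I1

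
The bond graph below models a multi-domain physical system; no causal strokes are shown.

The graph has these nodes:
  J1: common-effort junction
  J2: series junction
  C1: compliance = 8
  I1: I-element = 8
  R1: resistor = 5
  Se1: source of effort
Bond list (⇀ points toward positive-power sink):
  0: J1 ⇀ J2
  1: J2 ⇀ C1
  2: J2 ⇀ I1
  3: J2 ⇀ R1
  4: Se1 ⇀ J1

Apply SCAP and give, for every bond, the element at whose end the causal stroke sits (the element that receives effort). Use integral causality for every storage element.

β0 stroke→J2
β1 stroke→J2
β2 stroke→I1
β3 stroke→J2
β4 stroke→J1

#4 →J1  (Se1 fixes effort; stroke away)
#0 →J2  (common-e at J1 fixed by 4)
#1 →J2  (C1 integral (e out))
#2 →I1  (I1 integral (f out))
#3 →J2  (J2: bond 2 brought flow, rest push out)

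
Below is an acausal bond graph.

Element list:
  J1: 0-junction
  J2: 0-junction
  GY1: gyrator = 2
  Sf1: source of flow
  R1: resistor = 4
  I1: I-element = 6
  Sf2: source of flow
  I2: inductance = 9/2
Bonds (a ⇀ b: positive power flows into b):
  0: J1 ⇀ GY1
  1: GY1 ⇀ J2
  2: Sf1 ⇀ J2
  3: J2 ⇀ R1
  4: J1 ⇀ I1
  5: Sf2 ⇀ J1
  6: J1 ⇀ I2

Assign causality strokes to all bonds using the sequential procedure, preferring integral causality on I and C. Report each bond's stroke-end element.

β0 |J1
β1 |J2
β2 |Sf1
β3 |R1
β4 |I1
β5 |Sf2
β6 |I2

b2 stroke→Sf1  (Sf1: flow source, stroke at near end)
b5 stroke→Sf2  (Sf2 fixes flow; stroke at Sf2)
b4 stroke→I1  (prefer integral on I1)
b6 stroke→I2  (I2 integral (f out))
b0 stroke→J1  (closing 0-jn rule on J1)
b1 stroke→J2  (GY1: gyrator matches bond 0)
b3 stroke→R1  (common-e at J2 fixed by 1)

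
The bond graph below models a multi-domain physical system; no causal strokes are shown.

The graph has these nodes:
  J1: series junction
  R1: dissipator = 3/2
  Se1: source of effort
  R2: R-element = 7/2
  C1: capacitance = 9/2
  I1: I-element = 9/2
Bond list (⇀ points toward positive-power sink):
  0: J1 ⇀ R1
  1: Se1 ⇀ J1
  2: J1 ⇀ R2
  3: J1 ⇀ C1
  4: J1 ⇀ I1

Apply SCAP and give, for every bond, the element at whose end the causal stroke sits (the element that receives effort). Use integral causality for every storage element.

β0 |J1
β1 |J1
β2 |J1
β3 |J1
β4 |I1

#1 |J1  (Se1: effort source, stroke at far end)
#3 |J1  (C1: C, integral causality)
#4 |I1  (I1 outputs flow p/I1)
#0 |J1  (J1: bond 4 brought flow, rest push out)
#2 |J1  (1-jn J1 has f-setter on 4)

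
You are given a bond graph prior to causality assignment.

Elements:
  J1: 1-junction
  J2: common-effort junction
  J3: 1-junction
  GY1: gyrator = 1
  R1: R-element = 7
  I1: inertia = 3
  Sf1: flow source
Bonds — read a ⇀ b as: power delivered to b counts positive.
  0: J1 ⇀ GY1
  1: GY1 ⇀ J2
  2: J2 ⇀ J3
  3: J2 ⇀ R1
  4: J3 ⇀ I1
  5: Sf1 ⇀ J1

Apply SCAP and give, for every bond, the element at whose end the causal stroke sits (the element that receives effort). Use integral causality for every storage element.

b5 stroke→Sf1  (Sf1 (Sf) sets flow on bond)
b0 stroke→J1  (common-f at J1 fixed by 5)
b1 stroke→J2  (through GY1, causality inverts; strokes same side of GY1)
b2 stroke→J3  (0-jn J2 has e-setter on 1)
b3 stroke→R1  (J2 effort already set via bond 1)
b4 stroke→I1  (J3: last free bond brings flow in)

#0 |J1
#1 |J2
#2 |J3
#3 |R1
#4 |I1
#5 |Sf1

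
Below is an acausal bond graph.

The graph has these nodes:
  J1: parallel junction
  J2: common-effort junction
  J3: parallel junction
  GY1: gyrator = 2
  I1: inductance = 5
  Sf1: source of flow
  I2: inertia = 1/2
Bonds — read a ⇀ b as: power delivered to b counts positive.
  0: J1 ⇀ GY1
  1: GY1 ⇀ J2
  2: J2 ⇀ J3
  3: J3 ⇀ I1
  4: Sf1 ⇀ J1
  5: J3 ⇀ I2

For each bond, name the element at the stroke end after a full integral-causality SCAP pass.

bond 4 |Sf1  (source Sf1 imposes f)
bond 0 |J1  (J1 needs exactly one e-in)
bond 1 |J2  (GY1: gyrator matches bond 0)
bond 2 |J3  (common-e at J2 fixed by 1)
bond 3 |I1  (common-e at J3 fixed by 2)
bond 5 |I2  (common-e at J3 fixed by 2)

β0 |J1
β1 |J2
β2 |J3
β3 |I1
β4 |Sf1
β5 |I2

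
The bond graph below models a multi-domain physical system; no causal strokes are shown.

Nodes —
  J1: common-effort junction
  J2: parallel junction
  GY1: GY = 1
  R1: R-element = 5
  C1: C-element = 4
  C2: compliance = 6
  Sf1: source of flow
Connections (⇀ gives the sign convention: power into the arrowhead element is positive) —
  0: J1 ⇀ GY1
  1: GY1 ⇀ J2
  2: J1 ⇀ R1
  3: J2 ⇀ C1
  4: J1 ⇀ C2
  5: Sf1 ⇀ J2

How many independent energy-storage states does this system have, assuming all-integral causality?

b5 stroke at Sf1  (source Sf1 imposes f)
b3 stroke at J2  (prefer integral on C1)
b1 stroke at GY1  (J2: bond 3 brought effort, rest push out)
b0 stroke at GY1  (through GY1, causality inverts; strokes same side of GY1)
b4 stroke at J1  (C2: C, integral causality)
b2 stroke at R1  (common-e at J1 fixed by 4)

2  (C1, C2 all integral)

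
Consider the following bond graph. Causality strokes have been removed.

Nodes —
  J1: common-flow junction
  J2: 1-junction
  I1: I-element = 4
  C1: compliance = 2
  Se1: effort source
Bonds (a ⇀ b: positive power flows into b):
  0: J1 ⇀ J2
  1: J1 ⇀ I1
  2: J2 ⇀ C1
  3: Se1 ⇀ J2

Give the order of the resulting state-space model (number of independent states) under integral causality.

2  (C1, I1 all integral)

β3 stroke at J2  (Se1 fixes effort; stroke away)
β1 stroke at I1  (prefer integral on I1)
β0 stroke at J1  (J1 flow already set via bond 1)
β2 stroke at J2  (J2 flow already set via bond 0)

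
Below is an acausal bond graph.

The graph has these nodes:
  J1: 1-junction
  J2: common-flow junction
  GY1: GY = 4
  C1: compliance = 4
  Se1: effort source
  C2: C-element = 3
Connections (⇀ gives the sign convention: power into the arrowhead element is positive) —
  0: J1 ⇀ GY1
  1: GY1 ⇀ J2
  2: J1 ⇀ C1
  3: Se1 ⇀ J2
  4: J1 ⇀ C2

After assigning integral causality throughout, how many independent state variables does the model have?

b3 stroke at J2  (source Se1 imposes e)
b1 stroke at GY1  (only one flow-in slot at J2)
b0 stroke at GY1  (GY1: gyrator matches bond 1)
b2 stroke at J1  (1-jn J1 has f-setter on 0)
b4 stroke at J1  (J1 flow already set via bond 0)

2  (C1, C2 all integral)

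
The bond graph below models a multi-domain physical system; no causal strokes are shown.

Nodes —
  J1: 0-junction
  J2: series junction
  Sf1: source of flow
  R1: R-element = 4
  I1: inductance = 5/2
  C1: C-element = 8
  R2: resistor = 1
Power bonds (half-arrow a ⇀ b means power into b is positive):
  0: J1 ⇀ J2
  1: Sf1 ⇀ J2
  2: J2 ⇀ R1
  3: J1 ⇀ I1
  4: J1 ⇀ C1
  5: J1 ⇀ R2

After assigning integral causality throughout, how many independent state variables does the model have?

2  (C1, I1 all integral)

b1 stroke at Sf1  (Sf1 fixes flow; stroke at Sf1)
b0 stroke at J2  (common-f at J2 fixed by 1)
b2 stroke at J2  (common-f at J2 fixed by 1)
b3 stroke at I1  (I1 outputs flow p/I1)
b4 stroke at J1  (C1 outputs effort q/C1)
b5 stroke at R2  (J1: bond 4 brought effort, rest push out)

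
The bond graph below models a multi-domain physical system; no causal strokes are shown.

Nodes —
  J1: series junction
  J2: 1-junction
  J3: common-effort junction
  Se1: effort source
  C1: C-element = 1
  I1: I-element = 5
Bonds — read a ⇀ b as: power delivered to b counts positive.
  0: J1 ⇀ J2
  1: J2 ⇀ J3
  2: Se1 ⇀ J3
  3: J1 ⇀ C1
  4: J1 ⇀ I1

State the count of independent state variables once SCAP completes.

2  (C1, I1 all integral)

b2 stroke at J3  (Se1 fixes effort; stroke away)
b1 stroke at J2  (J3: bond 2 brought effort, rest push out)
b0 stroke at J1  (only one flow-in slot at J2)
b3 stroke at J1  (C1 outputs effort q/C1)
b4 stroke at I1  (closing 1-jn rule on J1)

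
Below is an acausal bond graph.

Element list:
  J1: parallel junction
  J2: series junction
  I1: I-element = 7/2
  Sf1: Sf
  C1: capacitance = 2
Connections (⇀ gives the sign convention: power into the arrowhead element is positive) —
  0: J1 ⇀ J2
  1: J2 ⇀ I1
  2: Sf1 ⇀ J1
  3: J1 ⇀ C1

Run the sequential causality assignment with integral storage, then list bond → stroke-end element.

b0 stroke→J2
b1 stroke→I1
b2 stroke→Sf1
b3 stroke→J1

bond 2 |Sf1  (source Sf1 imposes f)
bond 1 |I1  (I1: I, integral causality)
bond 0 |J2  (common-f at J2 fixed by 1)
bond 3 |J1  (closing 0-jn rule on J1)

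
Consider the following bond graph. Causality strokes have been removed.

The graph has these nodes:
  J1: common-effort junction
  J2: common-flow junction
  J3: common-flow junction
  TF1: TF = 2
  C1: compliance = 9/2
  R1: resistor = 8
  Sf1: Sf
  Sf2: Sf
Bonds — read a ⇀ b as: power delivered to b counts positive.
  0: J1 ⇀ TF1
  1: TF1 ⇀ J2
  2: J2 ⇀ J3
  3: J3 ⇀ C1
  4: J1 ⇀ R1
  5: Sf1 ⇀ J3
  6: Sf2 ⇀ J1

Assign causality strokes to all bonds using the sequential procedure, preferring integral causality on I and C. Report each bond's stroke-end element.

b0 stroke→TF1
b1 stroke→J2
b2 stroke→J3
b3 stroke→J3
b4 stroke→J1
b5 stroke→Sf1
b6 stroke→Sf2

β5 stroke→Sf1  (Sf1 fixes flow; stroke at Sf1)
β6 stroke→Sf2  (Sf2 (Sf) sets flow on bond)
β2 stroke→J3  (J3 flow already set via bond 5)
β3 stroke→J3  (J3 flow already set via bond 5)
β1 stroke→J2  (1-jn J2 has f-setter on 2)
β0 stroke→TF1  (TF1: transformer flips bond 1)
β4 stroke→J1  (closing 0-jn rule on J1)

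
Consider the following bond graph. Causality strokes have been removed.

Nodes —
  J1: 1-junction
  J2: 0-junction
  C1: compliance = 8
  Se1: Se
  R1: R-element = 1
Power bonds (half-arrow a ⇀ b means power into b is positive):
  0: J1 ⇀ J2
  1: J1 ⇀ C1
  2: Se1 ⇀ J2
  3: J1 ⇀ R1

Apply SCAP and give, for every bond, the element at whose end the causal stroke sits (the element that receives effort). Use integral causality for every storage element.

bond 0 →J1
bond 1 →J1
bond 2 →J2
bond 3 →R1

#2 |J2  (Se1 fixes effort; stroke away)
#0 |J1  (J2: bond 2 brought effort, rest push out)
#1 |J1  (C1 integral (e out))
#3 |R1  (closing 1-jn rule on J1)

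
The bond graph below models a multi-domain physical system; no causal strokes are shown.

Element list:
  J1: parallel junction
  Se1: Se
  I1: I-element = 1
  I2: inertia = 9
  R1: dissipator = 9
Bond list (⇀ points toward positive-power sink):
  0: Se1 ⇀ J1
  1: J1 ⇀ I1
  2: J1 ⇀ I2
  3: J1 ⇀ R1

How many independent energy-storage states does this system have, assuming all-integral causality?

2  (I1, I2 all integral)

bond 0 |J1  (source Se1 imposes e)
bond 1 |I1  (common-e at J1 fixed by 0)
bond 2 |I2  (common-e at J1 fixed by 0)
bond 3 |R1  (0-jn J1 has e-setter on 0)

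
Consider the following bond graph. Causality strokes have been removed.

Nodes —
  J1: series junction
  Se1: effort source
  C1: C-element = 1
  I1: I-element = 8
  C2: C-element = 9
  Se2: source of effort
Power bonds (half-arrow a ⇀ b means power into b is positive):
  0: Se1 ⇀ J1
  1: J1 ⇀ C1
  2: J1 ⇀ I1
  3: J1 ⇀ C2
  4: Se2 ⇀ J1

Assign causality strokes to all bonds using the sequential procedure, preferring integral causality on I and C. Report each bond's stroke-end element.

β0 stroke at J1
β1 stroke at J1
β2 stroke at I1
β3 stroke at J1
β4 stroke at J1

#0 →J1  (Se1 fixes effort; stroke away)
#4 →J1  (Se2: effort source, stroke at far end)
#1 →J1  (C1: C, integral causality)
#2 →I1  (I1: I, integral causality)
#3 →J1  (common-f at J1 fixed by 2)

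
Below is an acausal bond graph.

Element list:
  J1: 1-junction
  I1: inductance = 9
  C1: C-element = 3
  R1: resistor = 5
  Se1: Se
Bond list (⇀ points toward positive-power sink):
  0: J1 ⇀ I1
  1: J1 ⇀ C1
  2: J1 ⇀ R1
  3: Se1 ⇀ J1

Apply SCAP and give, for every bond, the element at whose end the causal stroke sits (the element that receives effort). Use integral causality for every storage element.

#3 →J1  (Se1: effort source, stroke at far end)
#0 →I1  (prefer integral on I1)
#1 →J1  (common-f at J1 fixed by 0)
#2 →J1  (J1 flow already set via bond 0)

β0 stroke at I1
β1 stroke at J1
β2 stroke at J1
β3 stroke at J1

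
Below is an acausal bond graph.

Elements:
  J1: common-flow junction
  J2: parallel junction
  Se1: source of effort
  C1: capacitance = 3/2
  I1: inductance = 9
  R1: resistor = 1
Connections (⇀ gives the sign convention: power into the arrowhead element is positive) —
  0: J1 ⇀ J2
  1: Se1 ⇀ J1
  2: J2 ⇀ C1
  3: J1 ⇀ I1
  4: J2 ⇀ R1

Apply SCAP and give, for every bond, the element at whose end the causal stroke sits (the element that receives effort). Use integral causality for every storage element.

b1 stroke at J1  (source Se1 imposes e)
b2 stroke at J2  (C1: C, integral causality)
b0 stroke at J1  (J2 effort already set via bond 2)
b4 stroke at R1  (J2: bond 2 brought effort, rest push out)
b3 stroke at I1  (closing 1-jn rule on J1)

β0 stroke at J1
β1 stroke at J1
β2 stroke at J2
β3 stroke at I1
β4 stroke at R1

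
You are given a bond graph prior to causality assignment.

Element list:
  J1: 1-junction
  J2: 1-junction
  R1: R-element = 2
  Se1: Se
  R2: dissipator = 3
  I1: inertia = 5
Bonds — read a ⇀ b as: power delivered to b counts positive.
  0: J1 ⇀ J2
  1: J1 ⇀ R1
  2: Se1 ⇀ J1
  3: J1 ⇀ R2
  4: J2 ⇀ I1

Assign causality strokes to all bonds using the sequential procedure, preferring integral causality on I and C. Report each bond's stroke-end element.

b0 stroke at J2
b1 stroke at J1
b2 stroke at J1
b3 stroke at J1
b4 stroke at I1

β2 stroke at J1  (Se1: effort source, stroke at far end)
β4 stroke at I1  (I1 outputs flow p/I1)
β0 stroke at J2  (J2 flow already set via bond 4)
β1 stroke at J1  (J1 flow already set via bond 0)
β3 stroke at J1  (common-f at J1 fixed by 0)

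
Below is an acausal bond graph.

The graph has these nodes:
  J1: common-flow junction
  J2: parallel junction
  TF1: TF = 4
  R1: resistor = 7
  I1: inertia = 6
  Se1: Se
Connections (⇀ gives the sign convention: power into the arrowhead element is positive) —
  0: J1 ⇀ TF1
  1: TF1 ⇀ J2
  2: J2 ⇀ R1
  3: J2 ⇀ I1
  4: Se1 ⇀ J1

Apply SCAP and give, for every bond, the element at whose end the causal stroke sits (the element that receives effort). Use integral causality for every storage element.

bond 4 stroke→J1  (Se1 (Se) sets effort on bond)
bond 0 stroke→TF1  (J1: last free bond brings flow in)
bond 1 stroke→J2  (TF1 one-in-one-out from 0)
bond 2 stroke→R1  (common-e at J2 fixed by 1)
bond 3 stroke→I1  (J2: bond 1 brought effort, rest push out)

#0 stroke→TF1
#1 stroke→J2
#2 stroke→R1
#3 stroke→I1
#4 stroke→J1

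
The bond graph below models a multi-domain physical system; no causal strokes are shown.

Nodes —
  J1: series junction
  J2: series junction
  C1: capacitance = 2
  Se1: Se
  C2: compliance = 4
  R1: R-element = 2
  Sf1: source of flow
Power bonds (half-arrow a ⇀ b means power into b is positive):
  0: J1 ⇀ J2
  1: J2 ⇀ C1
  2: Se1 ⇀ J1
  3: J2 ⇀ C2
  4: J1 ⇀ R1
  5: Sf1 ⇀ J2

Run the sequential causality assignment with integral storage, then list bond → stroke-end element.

b0 stroke→J2
b1 stroke→J2
b2 stroke→J1
b3 stroke→J2
b4 stroke→J1
b5 stroke→Sf1

b2 |J1  (Se1: effort source, stroke at far end)
b5 |Sf1  (source Sf1 imposes f)
b0 |J2  (1-jn J2 has f-setter on 5)
b1 |J2  (common-f at J2 fixed by 5)
b3 |J2  (J2 flow already set via bond 5)
b4 |J1  (common-f at J1 fixed by 0)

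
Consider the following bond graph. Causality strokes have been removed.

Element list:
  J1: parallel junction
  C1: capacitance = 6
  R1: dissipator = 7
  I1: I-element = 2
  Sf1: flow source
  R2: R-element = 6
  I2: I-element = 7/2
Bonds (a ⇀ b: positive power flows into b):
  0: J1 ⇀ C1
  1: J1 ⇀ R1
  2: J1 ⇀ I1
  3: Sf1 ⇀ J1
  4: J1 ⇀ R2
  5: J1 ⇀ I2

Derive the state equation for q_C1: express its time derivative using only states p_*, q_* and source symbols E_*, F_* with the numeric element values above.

dq_C1/dt = F_Sf1 - p_I1/2 - 2*p_I2/7 - 13*q_C1/252

b3 stroke at Sf1  (Sf1: flow source, stroke at near end)
b0 stroke at J1  (C1 outputs effort q/C1)
b1 stroke at R1  (J1 effort already set via bond 0)
b2 stroke at I1  (J1 effort already set via bond 0)
b4 stroke at R2  (J1: bond 0 brought effort, rest push out)
b5 stroke at I2  (J1 effort already set via bond 0)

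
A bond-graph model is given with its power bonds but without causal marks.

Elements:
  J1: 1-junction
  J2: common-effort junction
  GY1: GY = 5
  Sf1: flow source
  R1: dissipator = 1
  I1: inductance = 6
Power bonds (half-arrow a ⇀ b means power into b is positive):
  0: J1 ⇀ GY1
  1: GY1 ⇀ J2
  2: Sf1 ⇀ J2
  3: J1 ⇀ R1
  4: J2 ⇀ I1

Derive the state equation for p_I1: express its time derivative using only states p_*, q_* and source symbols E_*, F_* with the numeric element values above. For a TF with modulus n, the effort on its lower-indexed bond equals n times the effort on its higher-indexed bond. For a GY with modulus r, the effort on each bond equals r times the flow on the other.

dp_I1/dt = 25*F_Sf1 - 25*p_I1/6

bond 2 stroke→Sf1  (Sf1: flow source, stroke at near end)
bond 4 stroke→I1  (I1: I, integral causality)
bond 1 stroke→J2  (only one effort-in slot at J2)
bond 0 stroke→J1  (GY1 both-in/both-out from 1)
bond 3 stroke→R1  (only one flow-in slot at J1)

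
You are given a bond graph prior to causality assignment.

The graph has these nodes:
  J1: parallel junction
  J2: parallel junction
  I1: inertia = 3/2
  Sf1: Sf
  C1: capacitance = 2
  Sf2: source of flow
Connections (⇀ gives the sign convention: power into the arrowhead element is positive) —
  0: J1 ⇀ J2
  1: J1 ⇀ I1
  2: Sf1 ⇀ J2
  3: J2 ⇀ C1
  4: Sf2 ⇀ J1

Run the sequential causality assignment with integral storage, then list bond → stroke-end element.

#2 stroke at Sf1  (Sf1 fixes flow; stroke at Sf1)
#4 stroke at Sf2  (Sf2 fixes flow; stroke at Sf2)
#1 stroke at I1  (prefer integral on I1)
#0 stroke at J1  (only one effort-in slot at J1)
#3 stroke at J2  (only one effort-in slot at J2)

bond 0 stroke→J1
bond 1 stroke→I1
bond 2 stroke→Sf1
bond 3 stroke→J2
bond 4 stroke→Sf2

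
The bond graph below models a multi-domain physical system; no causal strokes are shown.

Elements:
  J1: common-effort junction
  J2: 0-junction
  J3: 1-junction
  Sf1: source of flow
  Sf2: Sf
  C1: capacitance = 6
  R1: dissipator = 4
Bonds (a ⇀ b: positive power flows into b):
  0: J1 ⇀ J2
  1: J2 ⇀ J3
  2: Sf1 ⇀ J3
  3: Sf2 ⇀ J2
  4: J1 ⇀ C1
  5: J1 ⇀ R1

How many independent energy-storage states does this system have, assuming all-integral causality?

1  (C1 all integral)

β2 stroke→Sf1  (Sf1 (Sf) sets flow on bond)
β3 stroke→Sf2  (Sf2 (Sf) sets flow on bond)
β1 stroke→J3  (J3: bond 2 brought flow, rest push out)
β0 stroke→J2  (J2: last free bond brings effort in)
β4 stroke→J1  (C1 integral (e out))
β5 stroke→R1  (0-jn J1 has e-setter on 4)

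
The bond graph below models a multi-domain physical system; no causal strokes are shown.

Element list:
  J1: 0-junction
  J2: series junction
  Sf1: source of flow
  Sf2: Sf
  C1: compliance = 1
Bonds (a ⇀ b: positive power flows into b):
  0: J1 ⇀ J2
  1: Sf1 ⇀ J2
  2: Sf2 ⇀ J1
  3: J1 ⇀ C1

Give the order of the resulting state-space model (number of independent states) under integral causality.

1  (C1 all integral)

#1 →Sf1  (source Sf1 imposes f)
#2 →Sf2  (source Sf2 imposes f)
#0 →J2  (J2 flow already set via bond 1)
#3 →J1  (J1: last free bond brings effort in)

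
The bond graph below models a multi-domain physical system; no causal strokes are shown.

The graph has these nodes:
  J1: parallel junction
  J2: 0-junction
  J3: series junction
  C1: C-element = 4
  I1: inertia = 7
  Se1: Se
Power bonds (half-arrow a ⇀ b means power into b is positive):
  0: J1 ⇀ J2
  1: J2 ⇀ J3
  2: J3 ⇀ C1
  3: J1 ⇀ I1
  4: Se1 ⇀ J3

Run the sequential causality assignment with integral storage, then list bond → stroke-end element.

b0 stroke→J1
b1 stroke→J2
b2 stroke→J3
b3 stroke→I1
b4 stroke→J3

#4 →J3  (Se1: effort source, stroke at far end)
#2 →J3  (prefer integral on C1)
#1 →J2  (J3 needs exactly one f-in)
#0 →J1  (0-jn J2 has e-setter on 1)
#3 →I1  (common-e at J1 fixed by 0)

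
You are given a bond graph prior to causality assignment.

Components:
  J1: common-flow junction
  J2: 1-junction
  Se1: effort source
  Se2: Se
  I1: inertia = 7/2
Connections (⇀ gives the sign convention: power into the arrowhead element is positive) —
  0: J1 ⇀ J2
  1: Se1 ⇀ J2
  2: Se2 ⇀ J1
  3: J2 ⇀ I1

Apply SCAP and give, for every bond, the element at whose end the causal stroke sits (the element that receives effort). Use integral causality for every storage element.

β0 stroke→J2
β1 stroke→J2
β2 stroke→J1
β3 stroke→I1

#1 →J2  (source Se1 imposes e)
#2 →J1  (Se2: effort source, stroke at far end)
#0 →J2  (only one flow-in slot at J1)
#3 →I1  (J2: last free bond brings flow in)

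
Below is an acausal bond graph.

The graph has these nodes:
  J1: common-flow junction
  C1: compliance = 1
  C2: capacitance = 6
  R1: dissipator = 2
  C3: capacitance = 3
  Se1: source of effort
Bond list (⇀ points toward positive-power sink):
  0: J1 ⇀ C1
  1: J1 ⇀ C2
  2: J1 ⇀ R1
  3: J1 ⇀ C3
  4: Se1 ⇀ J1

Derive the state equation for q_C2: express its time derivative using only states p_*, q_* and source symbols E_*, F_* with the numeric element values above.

β4 |J1  (Se1: effort source, stroke at far end)
β0 |J1  (C1: C, integral causality)
β1 |J1  (C2: C, integral causality)
β3 |J1  (prefer integral on C3)
β2 |R1  (closing 1-jn rule on J1)

dq_C2/dt = E_Se1/2 - q_C1/2 - q_C2/12 - q_C3/6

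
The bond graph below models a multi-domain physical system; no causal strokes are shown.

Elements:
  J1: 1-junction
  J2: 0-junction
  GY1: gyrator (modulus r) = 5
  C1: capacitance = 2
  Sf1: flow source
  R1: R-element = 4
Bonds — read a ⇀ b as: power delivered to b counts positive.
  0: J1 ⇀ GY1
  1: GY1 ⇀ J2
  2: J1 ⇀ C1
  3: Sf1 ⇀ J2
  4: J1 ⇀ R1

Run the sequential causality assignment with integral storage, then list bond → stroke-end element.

bond 3 stroke→Sf1  (Sf1 fixes flow; stroke at Sf1)
bond 1 stroke→J2  (only one effort-in slot at J2)
bond 0 stroke→J1  (GY1: gyrator matches bond 1)
bond 2 stroke→J1  (C1: C, integral causality)
bond 4 stroke→R1  (J1: last free bond brings flow in)

bond 0 stroke at J1
bond 1 stroke at J2
bond 2 stroke at J1
bond 3 stroke at Sf1
bond 4 stroke at R1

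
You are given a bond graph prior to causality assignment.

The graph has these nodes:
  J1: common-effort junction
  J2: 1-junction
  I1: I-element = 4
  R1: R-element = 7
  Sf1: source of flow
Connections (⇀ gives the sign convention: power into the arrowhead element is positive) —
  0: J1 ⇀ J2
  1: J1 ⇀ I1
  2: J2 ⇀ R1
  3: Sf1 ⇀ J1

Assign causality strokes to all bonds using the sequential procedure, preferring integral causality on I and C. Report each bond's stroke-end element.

#0 |J1
#1 |I1
#2 |J2
#3 |Sf1

β3 →Sf1  (Sf1 (Sf) sets flow on bond)
β1 →I1  (I1: I, integral causality)
β0 →J1  (closing 0-jn rule on J1)
β2 →J2  (common-f at J2 fixed by 0)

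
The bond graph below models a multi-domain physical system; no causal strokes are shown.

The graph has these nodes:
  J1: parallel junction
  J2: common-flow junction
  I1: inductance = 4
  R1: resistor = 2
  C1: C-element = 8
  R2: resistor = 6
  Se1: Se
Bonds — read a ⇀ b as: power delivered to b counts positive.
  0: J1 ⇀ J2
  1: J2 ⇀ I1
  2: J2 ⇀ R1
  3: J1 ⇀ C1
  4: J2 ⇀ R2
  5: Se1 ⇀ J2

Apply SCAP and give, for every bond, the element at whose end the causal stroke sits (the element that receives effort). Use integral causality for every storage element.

β5 stroke→J2  (Se1: effort source, stroke at far end)
β1 stroke→I1  (I1 outputs flow p/I1)
β0 stroke→J2  (J2 flow already set via bond 1)
β2 stroke→J2  (1-jn J2 has f-setter on 1)
β4 stroke→J2  (1-jn J2 has f-setter on 1)
β3 stroke→J1  (only one effort-in slot at J1)

b0 →J2
b1 →I1
b2 →J2
b3 →J1
b4 →J2
b5 →J2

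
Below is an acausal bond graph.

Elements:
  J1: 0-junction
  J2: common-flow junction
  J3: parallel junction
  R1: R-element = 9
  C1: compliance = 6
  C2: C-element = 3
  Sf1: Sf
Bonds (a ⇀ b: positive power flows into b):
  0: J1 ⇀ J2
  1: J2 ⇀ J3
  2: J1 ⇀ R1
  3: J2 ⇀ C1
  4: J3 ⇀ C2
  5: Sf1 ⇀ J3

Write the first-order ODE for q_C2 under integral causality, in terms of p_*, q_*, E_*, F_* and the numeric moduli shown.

dq_C2/dt = F_Sf1 - q_C1/54 - q_C2/27

b5 →Sf1  (Sf1: flow source, stroke at near end)
b3 →J2  (C1: C, integral causality)
b4 →J3  (C2: C, integral causality)
b1 →J2  (J3 effort already set via bond 4)
b0 →J1  (only one flow-in slot at J2)
b2 →R1  (0-jn J1 has e-setter on 0)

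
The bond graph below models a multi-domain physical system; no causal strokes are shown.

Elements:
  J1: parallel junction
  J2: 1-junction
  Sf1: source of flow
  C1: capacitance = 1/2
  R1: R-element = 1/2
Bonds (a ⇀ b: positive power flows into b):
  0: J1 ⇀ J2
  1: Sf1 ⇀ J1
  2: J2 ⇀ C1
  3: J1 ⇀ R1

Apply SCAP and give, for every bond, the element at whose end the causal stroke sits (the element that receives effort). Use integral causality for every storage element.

β1 |Sf1  (source Sf1 imposes f)
β2 |J2  (C1: C, integral causality)
β0 |J1  (J2: last free bond brings flow in)
β3 |R1  (0-jn J1 has e-setter on 0)

β0 stroke→J1
β1 stroke→Sf1
β2 stroke→J2
β3 stroke→R1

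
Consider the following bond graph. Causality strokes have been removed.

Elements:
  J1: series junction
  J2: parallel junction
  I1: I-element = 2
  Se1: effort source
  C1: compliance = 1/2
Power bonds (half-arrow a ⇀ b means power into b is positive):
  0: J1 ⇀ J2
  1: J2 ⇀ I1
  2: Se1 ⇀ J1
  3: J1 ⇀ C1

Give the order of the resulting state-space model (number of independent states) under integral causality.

β2 |J1  (Se1: effort source, stroke at far end)
β1 |I1  (prefer integral on I1)
β0 |J2  (J2 needs exactly one e-in)
β3 |J1  (J1: bond 0 brought flow, rest push out)

2  (C1, I1 all integral)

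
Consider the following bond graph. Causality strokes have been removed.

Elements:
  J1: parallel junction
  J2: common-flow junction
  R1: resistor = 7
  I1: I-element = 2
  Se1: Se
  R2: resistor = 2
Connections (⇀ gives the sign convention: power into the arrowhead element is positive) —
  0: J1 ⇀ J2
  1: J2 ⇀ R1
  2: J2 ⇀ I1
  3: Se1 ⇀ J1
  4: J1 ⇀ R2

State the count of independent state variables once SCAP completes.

1  (I1 all integral)

#3 stroke→J1  (Se1 (Se) sets effort on bond)
#0 stroke→J2  (common-e at J1 fixed by 3)
#4 stroke→R2  (common-e at J1 fixed by 3)
#2 stroke→I1  (I1: I, integral causality)
#1 stroke→J2  (J2 flow already set via bond 2)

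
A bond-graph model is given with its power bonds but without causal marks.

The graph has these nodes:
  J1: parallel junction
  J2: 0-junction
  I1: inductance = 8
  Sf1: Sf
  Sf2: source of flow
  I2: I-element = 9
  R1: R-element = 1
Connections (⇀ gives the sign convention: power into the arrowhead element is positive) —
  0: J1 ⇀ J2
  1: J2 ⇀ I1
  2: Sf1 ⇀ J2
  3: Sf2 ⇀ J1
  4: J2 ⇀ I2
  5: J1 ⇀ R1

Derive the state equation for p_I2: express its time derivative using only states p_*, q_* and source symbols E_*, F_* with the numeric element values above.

dp_I2/dt = F_Sf1 + F_Sf2 - p_I1/8 - p_I2/9

β2 stroke at Sf1  (Sf1 fixes flow; stroke at Sf1)
β3 stroke at Sf2  (Sf2 fixes flow; stroke at Sf2)
β1 stroke at I1  (I1: I, integral causality)
β4 stroke at I2  (prefer integral on I2)
β0 stroke at J2  (closing 0-jn rule on J2)
β5 stroke at J1  (closing 0-jn rule on J1)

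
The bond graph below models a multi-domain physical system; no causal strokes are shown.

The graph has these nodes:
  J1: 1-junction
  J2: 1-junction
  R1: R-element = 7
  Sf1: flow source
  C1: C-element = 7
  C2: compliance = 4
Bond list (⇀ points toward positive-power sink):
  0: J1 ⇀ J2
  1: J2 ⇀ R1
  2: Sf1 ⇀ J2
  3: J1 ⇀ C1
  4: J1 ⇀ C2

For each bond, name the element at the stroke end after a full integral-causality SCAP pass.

β0 |J2
β1 |J2
β2 |Sf1
β3 |J1
β4 |J1

b2 stroke→Sf1  (source Sf1 imposes f)
b0 stroke→J2  (common-f at J2 fixed by 2)
b1 stroke→J2  (J2: bond 2 brought flow, rest push out)
b3 stroke→J1  (1-jn J1 has f-setter on 0)
b4 stroke→J1  (common-f at J1 fixed by 0)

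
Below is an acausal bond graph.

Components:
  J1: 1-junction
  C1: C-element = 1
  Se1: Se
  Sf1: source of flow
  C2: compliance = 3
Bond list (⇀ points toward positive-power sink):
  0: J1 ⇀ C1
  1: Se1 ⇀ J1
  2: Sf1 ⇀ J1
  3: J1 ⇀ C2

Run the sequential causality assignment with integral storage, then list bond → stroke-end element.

b1 stroke at J1  (Se1 fixes effort; stroke away)
b2 stroke at Sf1  (Sf1 fixes flow; stroke at Sf1)
b0 stroke at J1  (1-jn J1 has f-setter on 2)
b3 stroke at J1  (J1 flow already set via bond 2)

bond 0 stroke at J1
bond 1 stroke at J1
bond 2 stroke at Sf1
bond 3 stroke at J1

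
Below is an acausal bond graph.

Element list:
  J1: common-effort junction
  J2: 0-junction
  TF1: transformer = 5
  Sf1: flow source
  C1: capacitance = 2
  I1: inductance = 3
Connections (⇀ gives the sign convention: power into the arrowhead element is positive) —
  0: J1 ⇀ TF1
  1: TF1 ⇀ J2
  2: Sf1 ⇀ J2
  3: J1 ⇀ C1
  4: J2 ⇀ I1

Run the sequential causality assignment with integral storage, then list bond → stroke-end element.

#0 stroke→TF1
#1 stroke→J2
#2 stroke→Sf1
#3 stroke→J1
#4 stroke→I1

b2 →Sf1  (Sf1: flow source, stroke at near end)
b3 →J1  (C1 integral (e out))
b0 →TF1  (0-jn J1 has e-setter on 3)
b1 →J2  (TF1: transformer flips bond 0)
b4 →I1  (J2 effort already set via bond 1)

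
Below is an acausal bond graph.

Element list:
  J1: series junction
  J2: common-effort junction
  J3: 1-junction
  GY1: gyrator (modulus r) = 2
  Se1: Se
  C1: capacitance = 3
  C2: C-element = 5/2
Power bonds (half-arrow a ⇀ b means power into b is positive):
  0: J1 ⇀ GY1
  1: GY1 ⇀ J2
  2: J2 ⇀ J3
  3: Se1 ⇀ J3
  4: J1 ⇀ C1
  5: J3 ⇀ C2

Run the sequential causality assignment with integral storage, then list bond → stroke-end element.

#3 →J3  (source Se1 imposes e)
#4 →J1  (C1: C, integral causality)
#0 →GY1  (J1 needs exactly one f-in)
#1 →GY1  (GY1: gyrator matches bond 0)
#2 →J2  (J2: last free bond brings effort in)
#5 →J3  (J3 flow already set via bond 2)

#0 →GY1
#1 →GY1
#2 →J2
#3 →J3
#4 →J1
#5 →J3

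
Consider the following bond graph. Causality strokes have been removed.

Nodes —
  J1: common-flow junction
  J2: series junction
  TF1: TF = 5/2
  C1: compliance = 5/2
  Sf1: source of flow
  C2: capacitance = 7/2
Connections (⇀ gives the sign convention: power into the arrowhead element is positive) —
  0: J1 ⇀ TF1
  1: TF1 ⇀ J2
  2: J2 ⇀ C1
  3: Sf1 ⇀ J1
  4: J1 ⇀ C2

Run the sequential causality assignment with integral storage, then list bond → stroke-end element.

#0 stroke at J1
#1 stroke at TF1
#2 stroke at J2
#3 stroke at Sf1
#4 stroke at J1

bond 3 |Sf1  (Sf1: flow source, stroke at near end)
bond 0 |J1  (1-jn J1 has f-setter on 3)
bond 4 |J1  (common-f at J1 fixed by 3)
bond 1 |TF1  (through TF1, causality passes straight; one stroke at TF1)
bond 2 |J2  (1-jn J2 has f-setter on 1)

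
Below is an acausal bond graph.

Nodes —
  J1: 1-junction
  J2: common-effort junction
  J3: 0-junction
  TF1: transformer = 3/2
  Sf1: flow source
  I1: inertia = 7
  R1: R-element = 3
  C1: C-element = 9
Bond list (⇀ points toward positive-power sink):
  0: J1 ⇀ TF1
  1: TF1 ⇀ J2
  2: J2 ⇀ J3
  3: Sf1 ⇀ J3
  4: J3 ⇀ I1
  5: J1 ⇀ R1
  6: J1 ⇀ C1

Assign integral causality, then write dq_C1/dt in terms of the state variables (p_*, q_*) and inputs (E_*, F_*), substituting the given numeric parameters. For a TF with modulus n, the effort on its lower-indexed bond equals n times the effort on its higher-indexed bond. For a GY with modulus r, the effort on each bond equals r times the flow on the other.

dq_C1/dt = -2*F_Sf1/3 + 2*p_I1/21

b3 stroke at Sf1  (source Sf1 imposes f)
b4 stroke at I1  (prefer integral on I1)
b2 stroke at J3  (J3: last free bond brings effort in)
b1 stroke at J2  (closing 0-jn rule on J2)
b0 stroke at TF1  (TF TF1: opposite of bond 1)
b5 stroke at J1  (J1: bond 0 brought flow, rest push out)
b6 stroke at J1  (J1 flow already set via bond 0)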